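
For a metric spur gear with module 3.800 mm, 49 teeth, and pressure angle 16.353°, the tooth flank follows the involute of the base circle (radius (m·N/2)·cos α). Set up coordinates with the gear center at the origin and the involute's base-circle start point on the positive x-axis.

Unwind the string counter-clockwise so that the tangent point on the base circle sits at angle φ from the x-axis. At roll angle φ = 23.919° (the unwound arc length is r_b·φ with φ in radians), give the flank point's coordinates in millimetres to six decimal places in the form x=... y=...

pitch radius r_p = m·N/2 = 3.800·49/2 = 93.100000
base radius r_b = r_p·cos α = 93.100000·cos 16.353° = 89.333664
roll angle φ = 23.919° = 0.41746530 rad
x = r_b·(cos φ + φ·sin φ) = 89.333664·(0.91411955 + 0.41746530·0.40544474) = 96.782185
y = r_b·(sin φ − φ·cos φ) = 89.333664·(0.40544474 − 0.41746530·0.91411955) = 2.128959

x=96.782185 y=2.128959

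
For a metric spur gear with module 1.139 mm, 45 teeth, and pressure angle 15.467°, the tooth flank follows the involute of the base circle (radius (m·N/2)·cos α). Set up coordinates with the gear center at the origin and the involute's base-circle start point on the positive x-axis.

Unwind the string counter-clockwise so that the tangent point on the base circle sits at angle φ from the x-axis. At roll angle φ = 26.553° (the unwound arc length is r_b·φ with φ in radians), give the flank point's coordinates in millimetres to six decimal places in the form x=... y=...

x=27.211047 y=0.802013

pitch radius r_p = m·N/2 = 1.139·45/2 = 25.627500
base radius r_b = r_p·cos α = 25.627500·cos 15.467° = 24.699380
roll angle φ = 26.553° = 0.46343728 rad
x = r_b·(cos φ + φ·sin φ) = 24.699380·(0.89452123 + 0.46343728·0.44702546) = 27.211047
y = r_b·(sin φ − φ·cos φ) = 24.699380·(0.44702546 − 0.46343728·0.89452123) = 0.802013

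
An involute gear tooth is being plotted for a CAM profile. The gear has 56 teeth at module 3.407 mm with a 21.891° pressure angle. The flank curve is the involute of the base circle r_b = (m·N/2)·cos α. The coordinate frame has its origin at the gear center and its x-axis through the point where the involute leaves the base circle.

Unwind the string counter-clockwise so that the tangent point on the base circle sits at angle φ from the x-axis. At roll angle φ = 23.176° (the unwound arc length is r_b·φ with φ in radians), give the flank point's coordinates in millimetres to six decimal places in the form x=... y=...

x=95.465460 y=1.921023

pitch radius r_p = m·N/2 = 3.407·56/2 = 95.396000
base radius r_b = r_p·cos α = 95.396000·cos 21.891° = 88.517455
roll angle φ = 23.176° = 0.40449751 rad
x = r_b·(cos φ + φ·sin φ) = 88.517455·(0.91930027 + 0.40449751·0.39355687) = 95.465460
y = r_b·(sin φ − φ·cos φ) = 88.517455·(0.39355687 − 0.40449751·0.91930027) = 1.921023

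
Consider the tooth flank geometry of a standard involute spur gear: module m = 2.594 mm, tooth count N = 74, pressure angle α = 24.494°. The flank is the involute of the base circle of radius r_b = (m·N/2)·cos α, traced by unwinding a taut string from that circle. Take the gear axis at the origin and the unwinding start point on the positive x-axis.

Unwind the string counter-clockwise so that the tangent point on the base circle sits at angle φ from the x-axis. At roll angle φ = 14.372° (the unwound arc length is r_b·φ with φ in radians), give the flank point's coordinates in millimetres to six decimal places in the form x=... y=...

x=90.045092 y=0.456607

pitch radius r_p = m·N/2 = 2.594·74/2 = 95.978000
base radius r_b = r_p·cos α = 95.978000·cos 24.494° = 87.340430
roll angle φ = 14.372° = 0.25083872 rad
x = r_b·(cos φ + φ·sin φ) = 87.340430·(0.96870458 + 0.25083872·0.24821652) = 90.045092
y = r_b·(sin φ − φ·cos φ) = 87.340430·(0.24821652 − 0.25083872·0.96870458) = 0.456607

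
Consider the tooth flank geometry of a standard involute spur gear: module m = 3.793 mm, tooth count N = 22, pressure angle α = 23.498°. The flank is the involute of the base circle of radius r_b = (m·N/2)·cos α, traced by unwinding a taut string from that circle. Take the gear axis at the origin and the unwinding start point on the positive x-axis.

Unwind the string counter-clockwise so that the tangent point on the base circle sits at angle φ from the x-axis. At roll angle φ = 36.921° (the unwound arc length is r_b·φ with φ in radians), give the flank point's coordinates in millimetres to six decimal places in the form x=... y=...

x=45.401437 y=3.273174

pitch radius r_p = m·N/2 = 3.793·22/2 = 41.723000
base radius r_b = r_p·cos α = 41.723000·cos 23.498° = 38.263078
roll angle φ = 36.921° = 0.64439301 rad
x = r_b·(cos φ + φ·sin φ) = 38.263078·(0.79946454 + 0.64439301·0.60071328) = 45.401437
y = r_b·(sin φ − φ·cos φ) = 38.263078·(0.60071328 − 0.64439301·0.79946454) = 3.273174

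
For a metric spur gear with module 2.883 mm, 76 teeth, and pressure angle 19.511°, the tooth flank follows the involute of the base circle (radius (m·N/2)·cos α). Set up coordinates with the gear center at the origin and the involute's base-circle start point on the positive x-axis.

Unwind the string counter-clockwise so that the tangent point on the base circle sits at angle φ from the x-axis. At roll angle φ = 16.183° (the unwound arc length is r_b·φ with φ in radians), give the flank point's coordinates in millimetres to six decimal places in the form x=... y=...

pitch radius r_p = m·N/2 = 2.883·76/2 = 109.554000
base radius r_b = r_p·cos α = 109.554000·cos 19.511° = 103.263123
roll angle φ = 16.183° = 0.28244663 rad
x = r_b·(cos φ + φ·sin φ) = 103.263123·(0.96037642 + 0.28244663·0.27870617) = 107.300302
y = r_b·(sin φ − φ·cos φ) = 103.263123·(0.27870617 − 0.28244663·0.96037642) = 0.769422

x=107.300302 y=0.769422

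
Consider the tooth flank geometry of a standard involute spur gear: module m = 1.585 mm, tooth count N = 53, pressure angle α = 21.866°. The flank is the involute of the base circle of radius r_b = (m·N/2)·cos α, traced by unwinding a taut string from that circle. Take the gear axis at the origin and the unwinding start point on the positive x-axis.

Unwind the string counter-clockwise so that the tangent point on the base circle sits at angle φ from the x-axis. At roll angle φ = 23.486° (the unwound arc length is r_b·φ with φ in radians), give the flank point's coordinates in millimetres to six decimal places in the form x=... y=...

pitch radius r_p = m·N/2 = 1.585·53/2 = 42.002500
base radius r_b = r_p·cos α = 42.002500·cos 21.866° = 38.980732
roll angle φ = 23.486° = 0.40990803 rad
x = r_b·(cos φ + φ·sin φ) = 38.980732·(0.91715748 + 0.40990803·0.39852498) = 42.119307
y = r_b·(sin φ − φ·cos φ) = 38.980732·(0.39852498 − 0.40990803·0.91715748) = 0.879981

x=42.119307 y=0.879981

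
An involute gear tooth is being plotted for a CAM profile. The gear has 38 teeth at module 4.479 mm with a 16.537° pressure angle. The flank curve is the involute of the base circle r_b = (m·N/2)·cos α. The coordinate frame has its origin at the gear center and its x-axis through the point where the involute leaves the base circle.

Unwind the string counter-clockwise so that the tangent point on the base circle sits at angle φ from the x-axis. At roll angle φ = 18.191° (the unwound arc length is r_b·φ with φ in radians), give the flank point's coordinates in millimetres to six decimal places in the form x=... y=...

x=85.589601 y=0.861559

pitch radius r_p = m·N/2 = 4.479·38/2 = 85.101000
base radius r_b = r_p·cos α = 85.101000·cos 16.537° = 81.580893
roll angle φ = 18.191° = 0.31749284 rad
x = r_b·(cos φ + φ·sin φ) = 81.580893·(0.95002110 + 0.31749284·0.31218569) = 85.589601
y = r_b·(sin φ − φ·cos φ) = 81.580893·(0.31218569 − 0.31749284·0.95002110) = 0.861559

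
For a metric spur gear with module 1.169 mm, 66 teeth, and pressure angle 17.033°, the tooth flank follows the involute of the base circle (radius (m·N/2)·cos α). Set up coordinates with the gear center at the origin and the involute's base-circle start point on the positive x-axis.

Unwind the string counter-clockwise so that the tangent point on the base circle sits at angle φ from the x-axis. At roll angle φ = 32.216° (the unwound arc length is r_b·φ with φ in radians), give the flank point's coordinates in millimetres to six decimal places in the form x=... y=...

x=42.262692 y=2.117293

pitch radius r_p = m·N/2 = 1.169·66/2 = 38.577000
base radius r_b = r_p·cos α = 38.577000·cos 17.033° = 36.884866
roll angle φ = 32.216° = 0.56227527 rad
x = r_b·(cos φ + φ·sin φ) = 36.884866·(0.84604433 + 0.56227527·0.53311256) = 42.262692
y = r_b·(sin φ − φ·cos φ) = 36.884866·(0.53311256 − 0.56227527·0.84604433) = 2.117293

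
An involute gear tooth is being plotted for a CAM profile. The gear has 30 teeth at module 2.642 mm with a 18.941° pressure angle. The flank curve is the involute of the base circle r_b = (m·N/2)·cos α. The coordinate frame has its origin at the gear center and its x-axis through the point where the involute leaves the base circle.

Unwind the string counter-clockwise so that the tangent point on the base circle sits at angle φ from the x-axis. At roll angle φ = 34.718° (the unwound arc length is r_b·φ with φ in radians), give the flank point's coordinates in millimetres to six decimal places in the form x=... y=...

x=43.746753 y=2.679121

pitch radius r_p = m·N/2 = 2.642·30/2 = 39.630000
base radius r_b = r_p·cos α = 39.630000·cos 18.941° = 37.484167
roll angle φ = 34.718° = 0.60594341 rad
x = r_b·(cos φ + φ·sin φ) = 37.484167·(0.82196516 + 0.60594341·0.56953778) = 43.746753
y = r_b·(sin φ − φ·cos φ) = 37.484167·(0.56953778 − 0.60594341·0.82196516) = 2.679121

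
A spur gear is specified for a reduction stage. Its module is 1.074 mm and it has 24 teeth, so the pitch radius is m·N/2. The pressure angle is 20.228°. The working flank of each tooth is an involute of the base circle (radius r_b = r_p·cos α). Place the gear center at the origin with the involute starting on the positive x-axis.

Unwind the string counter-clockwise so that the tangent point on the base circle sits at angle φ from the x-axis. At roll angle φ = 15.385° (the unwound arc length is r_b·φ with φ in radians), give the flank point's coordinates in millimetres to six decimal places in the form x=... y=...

x=12.521266 y=0.077483

pitch radius r_p = m·N/2 = 1.074·24/2 = 12.888000
base radius r_b = r_p·cos α = 12.888000·cos 20.228° = 12.093122
roll angle φ = 15.385° = 0.26851891 rad
x = r_b·(cos φ + φ·sin φ) = 12.093122·(0.96416489 + 0.26851891·0.26530371) = 12.521266
y = r_b·(sin φ − φ·cos φ) = 12.093122·(0.26530371 − 0.26851891·0.96416489) = 0.077483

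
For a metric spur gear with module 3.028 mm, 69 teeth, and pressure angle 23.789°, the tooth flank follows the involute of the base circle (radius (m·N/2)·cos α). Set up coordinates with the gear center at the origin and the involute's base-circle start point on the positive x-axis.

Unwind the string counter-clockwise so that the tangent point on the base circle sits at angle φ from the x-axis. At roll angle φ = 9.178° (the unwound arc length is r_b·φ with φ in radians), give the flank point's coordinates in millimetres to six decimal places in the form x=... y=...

pitch radius r_p = m·N/2 = 3.028·69/2 = 104.466000
base radius r_b = r_p·cos α = 104.466000·cos 23.789° = 95.590268
roll angle φ = 9.178° = 0.16018632 rad
x = r_b·(cos φ + φ·sin φ) = 95.590268·(0.98719758 + 0.16018632·0.15950214) = 96.808819
y = r_b·(sin φ − φ·cos φ) = 95.590268·(0.15950214 − 0.16018632·0.98719758) = 0.130633

x=96.808819 y=0.130633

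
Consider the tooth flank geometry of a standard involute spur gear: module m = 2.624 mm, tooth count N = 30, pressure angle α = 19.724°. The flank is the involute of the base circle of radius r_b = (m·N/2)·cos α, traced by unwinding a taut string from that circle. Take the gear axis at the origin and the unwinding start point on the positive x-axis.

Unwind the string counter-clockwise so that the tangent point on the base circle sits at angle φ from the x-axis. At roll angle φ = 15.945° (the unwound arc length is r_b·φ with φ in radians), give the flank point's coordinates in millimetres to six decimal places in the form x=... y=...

x=38.457791 y=0.264128

pitch radius r_p = m·N/2 = 2.624·30/2 = 39.360000
base radius r_b = r_p·cos α = 39.360000·cos 19.724° = 37.050720
roll angle φ = 15.945° = 0.27829275 rad
x = r_b·(cos φ + φ·sin φ) = 37.050720·(0.96152585 + 0.27829275·0.27471448) = 38.457791
y = r_b·(sin φ − φ·cos φ) = 37.050720·(0.27471448 − 0.27829275·0.96152585) = 0.264128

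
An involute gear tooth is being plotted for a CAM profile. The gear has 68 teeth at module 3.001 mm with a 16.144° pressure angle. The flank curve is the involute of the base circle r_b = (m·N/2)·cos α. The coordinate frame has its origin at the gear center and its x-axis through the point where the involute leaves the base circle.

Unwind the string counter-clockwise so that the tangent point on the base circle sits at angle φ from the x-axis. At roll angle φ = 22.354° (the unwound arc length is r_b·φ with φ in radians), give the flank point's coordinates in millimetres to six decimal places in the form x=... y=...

pitch radius r_p = m·N/2 = 3.001·68/2 = 102.034000
base radius r_b = r_p·cos α = 102.034000·cos 16.144° = 98.010382
roll angle φ = 22.354° = 0.39015090 rad
x = r_b·(cos φ + φ·sin φ) = 98.010382·(0.92485168 + 0.39015090·0.38032798) = 105.188367
y = r_b·(sin φ − φ·cos φ) = 98.010382·(0.38032798 − 0.39015090·0.92485168) = 1.910836

x=105.188367 y=1.910836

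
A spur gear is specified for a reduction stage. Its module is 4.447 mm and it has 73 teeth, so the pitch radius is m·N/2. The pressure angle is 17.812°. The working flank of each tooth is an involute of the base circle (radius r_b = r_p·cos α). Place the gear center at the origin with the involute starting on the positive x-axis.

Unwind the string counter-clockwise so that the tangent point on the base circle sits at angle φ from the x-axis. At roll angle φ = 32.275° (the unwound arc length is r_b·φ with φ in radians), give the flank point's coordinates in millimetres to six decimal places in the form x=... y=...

x=177.141957 y=8.918516

pitch radius r_p = m·N/2 = 4.447·73/2 = 162.315500
base radius r_b = r_p·cos α = 162.315500·cos 17.812° = 154.534963
roll angle φ = 32.275° = 0.56330502 rad
x = r_b·(cos φ + φ·sin φ) = 154.534963·(0.84549491 + 0.56330502·0.53398348) = 177.141957
y = r_b·(sin φ − φ·cos φ) = 154.534963·(0.53398348 − 0.56330502·0.84549491) = 8.918516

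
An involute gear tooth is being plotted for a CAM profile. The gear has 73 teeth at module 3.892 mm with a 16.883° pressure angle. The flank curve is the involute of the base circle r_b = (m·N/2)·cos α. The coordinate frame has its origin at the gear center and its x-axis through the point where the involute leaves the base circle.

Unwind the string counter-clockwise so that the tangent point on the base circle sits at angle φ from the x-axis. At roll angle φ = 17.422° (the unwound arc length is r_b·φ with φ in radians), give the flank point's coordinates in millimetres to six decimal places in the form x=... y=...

pitch radius r_p = m·N/2 = 3.892·73/2 = 142.058000
base radius r_b = r_p·cos α = 142.058000·cos 16.883° = 135.935271
roll angle φ = 17.422° = 0.30407126 rad
x = r_b·(cos φ + φ·sin φ) = 135.935271·(0.95412543 + 0.30407126·0.29940717) = 142.074999
y = r_b·(sin φ − φ·cos φ) = 135.935271·(0.29940717 − 0.30407126·0.95412543) = 1.262165

x=142.074999 y=1.262165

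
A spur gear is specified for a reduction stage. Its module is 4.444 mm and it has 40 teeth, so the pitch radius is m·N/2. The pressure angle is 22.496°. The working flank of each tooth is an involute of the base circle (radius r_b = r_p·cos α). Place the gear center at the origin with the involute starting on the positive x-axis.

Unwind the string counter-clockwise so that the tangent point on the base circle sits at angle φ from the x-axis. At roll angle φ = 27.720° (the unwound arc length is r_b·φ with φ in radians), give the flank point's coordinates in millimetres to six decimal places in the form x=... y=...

pitch radius r_p = m·N/2 = 4.444·40/2 = 88.880000
base radius r_b = r_p·cos α = 88.880000·cos 22.496° = 82.116787
roll angle φ = 27.720° = 0.48380527 rad
x = r_b·(cos φ + φ·sin φ) = 82.116787·(0.88523131 + 0.48380527·0.46515108) = 91.172122
y = r_b·(sin φ − φ·cos φ) = 82.116787·(0.46515108 − 0.48380527·0.88523131) = 3.027770

x=91.172122 y=3.027770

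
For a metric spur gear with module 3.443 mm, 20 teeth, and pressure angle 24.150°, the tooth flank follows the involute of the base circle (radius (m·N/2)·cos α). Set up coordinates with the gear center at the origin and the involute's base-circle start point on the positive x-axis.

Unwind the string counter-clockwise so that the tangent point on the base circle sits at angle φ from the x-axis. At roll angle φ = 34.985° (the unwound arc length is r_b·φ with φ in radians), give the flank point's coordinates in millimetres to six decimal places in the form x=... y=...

pitch radius r_p = m·N/2 = 3.443·20/2 = 34.430000
base radius r_b = r_p·cos α = 34.430000·cos 24.150° = 31.416600
roll angle φ = 34.985° = 0.61060344 rad
x = r_b·(cos φ + φ·sin φ) = 31.416600·(0.81930218 + 0.61060344·0.57336196) = 36.738540
y = r_b·(sin φ − φ·cos φ) = 31.416600·(0.57336196 − 0.61060344·0.81930218) = 2.296341

x=36.738540 y=2.296341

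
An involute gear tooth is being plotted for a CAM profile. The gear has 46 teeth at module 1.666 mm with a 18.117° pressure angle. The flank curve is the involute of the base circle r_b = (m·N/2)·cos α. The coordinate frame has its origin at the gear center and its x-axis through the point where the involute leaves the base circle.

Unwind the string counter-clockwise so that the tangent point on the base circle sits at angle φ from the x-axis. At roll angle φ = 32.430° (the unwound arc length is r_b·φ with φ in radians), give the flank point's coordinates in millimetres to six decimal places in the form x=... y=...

x=41.792978 y=2.131543

pitch radius r_p = m·N/2 = 1.666·46/2 = 38.318000
base radius r_b = r_p·cos α = 38.318000·cos 18.117° = 36.418328
roll angle φ = 32.430° = 0.56601028 rad
x = r_b·(cos φ + φ·sin φ) = 36.418328·(0.84404725 + 0.56601028·0.53626881) = 41.792978
y = r_b·(sin φ − φ·cos φ) = 36.418328·(0.53626881 − 0.56601028·0.84404725) = 2.131543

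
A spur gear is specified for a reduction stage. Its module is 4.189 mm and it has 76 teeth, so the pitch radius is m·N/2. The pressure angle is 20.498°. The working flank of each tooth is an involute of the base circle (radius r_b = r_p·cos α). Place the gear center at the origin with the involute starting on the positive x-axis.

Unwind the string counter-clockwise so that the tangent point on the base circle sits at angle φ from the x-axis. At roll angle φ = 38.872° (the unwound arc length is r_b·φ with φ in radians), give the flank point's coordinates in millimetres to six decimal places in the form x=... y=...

pitch radius r_p = m·N/2 = 4.189·76/2 = 159.182000
base radius r_b = r_p·cos α = 159.182000·cos 20.498° = 149.103298
roll angle φ = 38.872° = 0.67844439 rad
x = r_b·(cos φ + φ·sin φ) = 149.103298·(0.77854994 + 0.67844439·0.62758266) = 179.569556
y = r_b·(sin φ − φ·cos φ) = 149.103298·(0.62758266 − 0.67844439·0.77854994) = 14.817860

x=179.569556 y=14.817860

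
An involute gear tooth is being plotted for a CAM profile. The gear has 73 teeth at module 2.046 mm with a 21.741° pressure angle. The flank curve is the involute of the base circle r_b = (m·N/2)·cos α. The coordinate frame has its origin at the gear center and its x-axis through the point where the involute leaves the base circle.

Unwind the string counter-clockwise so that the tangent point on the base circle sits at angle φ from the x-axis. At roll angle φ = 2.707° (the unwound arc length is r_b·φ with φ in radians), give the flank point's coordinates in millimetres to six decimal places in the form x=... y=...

x=69.444291 y=0.002438

pitch radius r_p = m·N/2 = 2.046·73/2 = 74.679000
base radius r_b = r_p·cos α = 74.679000·cos 21.741° = 69.366915
roll angle φ = 2.707° = 0.04724606 rad
x = r_b·(cos φ + φ·sin φ) = 69.366915·(0.99888411 + 0.04724606·0.04722849) = 69.444291
y = r_b·(sin φ − φ·cos φ) = 69.366915·(0.04722849 − 0.04724606·0.99888411) = 0.002438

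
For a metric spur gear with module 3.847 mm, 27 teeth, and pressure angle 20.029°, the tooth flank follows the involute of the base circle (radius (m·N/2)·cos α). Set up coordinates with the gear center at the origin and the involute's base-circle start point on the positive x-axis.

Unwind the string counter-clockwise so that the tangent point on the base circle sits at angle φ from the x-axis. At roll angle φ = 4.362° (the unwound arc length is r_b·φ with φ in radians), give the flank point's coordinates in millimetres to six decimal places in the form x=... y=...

x=48.934668 y=0.007173

pitch radius r_p = m·N/2 = 3.847·27/2 = 51.934500
base radius r_b = r_p·cos α = 51.934500·cos 20.029° = 48.793470
roll angle φ = 4.362° = 0.07613126 rad
x = r_b·(cos φ + φ·sin φ) = 48.793470·(0.99710341 + 0.07613126·0.07605774) = 48.934668
y = r_b·(sin φ − φ·cos φ) = 48.793470·(0.07605774 − 0.07613126·0.99710341) = 0.007173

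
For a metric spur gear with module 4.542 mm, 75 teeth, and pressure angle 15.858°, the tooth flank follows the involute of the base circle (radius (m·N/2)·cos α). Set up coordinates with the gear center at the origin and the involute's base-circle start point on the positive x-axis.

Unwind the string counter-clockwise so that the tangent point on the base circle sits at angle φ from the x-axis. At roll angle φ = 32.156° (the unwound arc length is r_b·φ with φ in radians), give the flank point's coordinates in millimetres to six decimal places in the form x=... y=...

x=187.649506 y=9.353685

pitch radius r_p = m·N/2 = 4.542·75/2 = 170.325000
base radius r_b = r_p·cos α = 170.325000·cos 15.858° = 163.842750
roll angle φ = 32.156° = 0.56122807 rad
x = r_b·(cos φ + φ·sin φ) = 163.842750·(0.84660214 + 0.56122807·0.53222629) = 187.649506
y = r_b·(sin φ − φ·cos φ) = 163.842750·(0.53222629 − 0.56122807·0.84660214) = 9.353685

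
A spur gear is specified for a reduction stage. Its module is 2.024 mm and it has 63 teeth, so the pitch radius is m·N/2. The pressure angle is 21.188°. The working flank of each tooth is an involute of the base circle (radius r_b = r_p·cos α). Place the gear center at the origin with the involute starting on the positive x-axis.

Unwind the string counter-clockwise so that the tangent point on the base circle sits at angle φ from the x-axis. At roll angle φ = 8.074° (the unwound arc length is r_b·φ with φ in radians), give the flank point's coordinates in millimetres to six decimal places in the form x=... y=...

pitch radius r_p = m·N/2 = 2.024·63/2 = 63.756000
base radius r_b = r_p·cos α = 63.756000·cos 21.188° = 59.446064
roll angle φ = 8.074° = 0.14091788 rad
x = r_b·(cos φ + φ·sin φ) = 59.446064·(0.99008749 + 0.14091788·0.14045196) = 60.033372
y = r_b·(sin φ − φ·cos φ) = 59.446064·(0.14045196 − 0.14091788·0.99008749) = 0.055340

x=60.033372 y=0.055340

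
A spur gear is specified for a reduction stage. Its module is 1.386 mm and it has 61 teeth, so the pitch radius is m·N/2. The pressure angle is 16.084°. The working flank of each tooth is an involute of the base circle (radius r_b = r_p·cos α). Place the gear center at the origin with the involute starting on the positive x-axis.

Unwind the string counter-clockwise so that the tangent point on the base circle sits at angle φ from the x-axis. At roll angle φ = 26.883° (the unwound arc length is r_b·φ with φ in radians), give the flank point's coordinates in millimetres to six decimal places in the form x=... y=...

x=44.846187 y=1.367964

pitch radius r_p = m·N/2 = 1.386·61/2 = 42.273000
base radius r_b = r_p·cos α = 42.273000·cos 16.084° = 40.618289
roll angle φ = 26.883° = 0.46919686 rad
x = r_b·(cos φ + φ·sin φ) = 40.618289·(0.89193173 + 0.46919686·0.45217009) = 44.846187
y = r_b·(sin φ − φ·cos φ) = 40.618289·(0.45217009 − 0.46919686·0.89193173) = 1.367964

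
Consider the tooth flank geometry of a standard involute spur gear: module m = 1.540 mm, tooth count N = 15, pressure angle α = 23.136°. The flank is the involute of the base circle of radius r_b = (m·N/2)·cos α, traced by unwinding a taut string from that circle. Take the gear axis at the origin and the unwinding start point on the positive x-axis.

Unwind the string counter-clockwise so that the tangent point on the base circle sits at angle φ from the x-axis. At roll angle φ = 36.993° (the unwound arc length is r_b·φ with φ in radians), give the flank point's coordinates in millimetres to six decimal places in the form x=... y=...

pitch radius r_p = m·N/2 = 1.540·15/2 = 11.550000
base radius r_b = r_p·cos α = 11.550000·cos 23.136° = 10.621089
roll angle φ = 36.993° = 0.64564965 rad
x = r_b·(cos φ + φ·sin φ) = 10.621089·(0.79870903 + 0.64564965·0.60171745) = 12.609438
y = r_b·(sin φ − φ·cos φ) = 10.621089·(0.60171745 − 0.64564965·0.79870903) = 0.913745

x=12.609438 y=0.913745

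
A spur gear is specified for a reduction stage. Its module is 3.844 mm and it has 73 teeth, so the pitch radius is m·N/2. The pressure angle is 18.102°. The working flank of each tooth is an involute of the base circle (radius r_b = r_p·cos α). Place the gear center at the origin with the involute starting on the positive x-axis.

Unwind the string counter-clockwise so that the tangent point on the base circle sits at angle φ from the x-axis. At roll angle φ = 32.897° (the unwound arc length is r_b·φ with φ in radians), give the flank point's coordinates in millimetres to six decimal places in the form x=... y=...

x=153.564829 y=8.140016

pitch radius r_p = m·N/2 = 3.844·73/2 = 140.306000
base radius r_b = r_p·cos α = 140.306000·cos 18.102° = 133.361539
roll angle φ = 32.897° = 0.57416096 rad
x = r_b·(cos φ + φ·sin φ) = 133.361539·(0.83964830 + 0.57416096·0.54313049) = 153.564829
y = r_b·(sin φ − φ·cos φ) = 133.361539·(0.54313049 − 0.57416096·0.83964830) = 8.140016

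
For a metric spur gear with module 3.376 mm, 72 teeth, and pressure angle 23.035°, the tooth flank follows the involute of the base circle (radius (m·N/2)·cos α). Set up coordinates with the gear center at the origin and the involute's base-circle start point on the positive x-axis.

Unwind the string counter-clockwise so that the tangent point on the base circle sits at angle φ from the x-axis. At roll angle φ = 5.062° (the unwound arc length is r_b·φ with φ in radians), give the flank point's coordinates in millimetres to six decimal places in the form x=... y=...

x=112.281100 y=0.025690

pitch radius r_p = m·N/2 = 3.376·72/2 = 121.536000
base radius r_b = r_p·cos α = 121.536000·cos 23.035° = 111.845448
roll angle φ = 5.062° = 0.08834857 rad
x = r_b·(cos φ + φ·sin φ) = 111.845448·(0.99609980 + 0.08834857·0.08823368) = 112.281100
y = r_b·(sin φ − φ·cos φ) = 111.845448·(0.08823368 − 0.08834857·0.99609980) = 0.025690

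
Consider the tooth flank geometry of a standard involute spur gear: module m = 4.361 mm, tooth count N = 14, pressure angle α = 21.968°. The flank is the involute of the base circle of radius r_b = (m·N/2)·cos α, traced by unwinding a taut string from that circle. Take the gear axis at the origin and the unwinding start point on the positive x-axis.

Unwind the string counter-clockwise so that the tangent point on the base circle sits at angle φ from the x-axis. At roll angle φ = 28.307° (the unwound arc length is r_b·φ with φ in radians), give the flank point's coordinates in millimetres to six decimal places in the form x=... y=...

x=31.557628 y=1.110459

pitch radius r_p = m·N/2 = 4.361·14/2 = 30.527000
base radius r_b = r_p·cos α = 30.527000·cos 21.968° = 28.310524
roll angle φ = 28.307° = 0.49405035 rad
x = r_b·(cos φ + φ·sin φ) = 28.310524·(0.88041943 + 0.49405035·0.47419578) = 31.557628
y = r_b·(sin φ − φ·cos φ) = 28.310524·(0.47419578 − 0.49405035·0.88041943) = 1.110459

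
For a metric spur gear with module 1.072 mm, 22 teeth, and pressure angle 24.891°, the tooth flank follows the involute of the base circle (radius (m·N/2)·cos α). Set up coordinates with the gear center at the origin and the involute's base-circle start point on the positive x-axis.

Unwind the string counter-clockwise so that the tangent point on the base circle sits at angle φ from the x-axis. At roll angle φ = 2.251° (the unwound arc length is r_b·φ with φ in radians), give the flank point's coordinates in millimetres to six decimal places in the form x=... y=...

pitch radius r_p = m·N/2 = 1.072·22/2 = 11.792000
base radius r_b = r_p·cos α = 11.792000·cos 24.891° = 10.696643
roll angle φ = 2.251° = 0.03928736 rad
x = r_b·(cos φ + φ·sin φ) = 10.696643·(0.99922835 + 0.03928736·0.03927726) = 10.704895
y = r_b·(sin φ − φ·cos φ) = 10.696643·(0.03927726 − 0.03928736·0.99922835) = 0.000216

x=10.704895 y=0.000216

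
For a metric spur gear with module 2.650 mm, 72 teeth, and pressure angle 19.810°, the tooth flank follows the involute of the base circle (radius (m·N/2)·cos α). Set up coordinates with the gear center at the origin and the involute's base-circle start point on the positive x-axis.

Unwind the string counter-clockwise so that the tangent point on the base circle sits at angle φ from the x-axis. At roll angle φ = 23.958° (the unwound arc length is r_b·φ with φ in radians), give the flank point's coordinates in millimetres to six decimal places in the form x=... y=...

x=97.261314 y=2.149343

pitch radius r_p = m·N/2 = 2.650·72/2 = 95.400000
base radius r_b = r_p·cos α = 95.400000·cos 19.810° = 89.754384
roll angle φ = 23.958° = 0.41814598 rad
x = r_b·(cos φ + φ·sin φ) = 89.754384·(0.91384337 + 0.41814598·0.40606687) = 97.261314
y = r_b·(sin φ − φ·cos φ) = 89.754384·(0.40606687 − 0.41814598·0.91384337) = 2.149343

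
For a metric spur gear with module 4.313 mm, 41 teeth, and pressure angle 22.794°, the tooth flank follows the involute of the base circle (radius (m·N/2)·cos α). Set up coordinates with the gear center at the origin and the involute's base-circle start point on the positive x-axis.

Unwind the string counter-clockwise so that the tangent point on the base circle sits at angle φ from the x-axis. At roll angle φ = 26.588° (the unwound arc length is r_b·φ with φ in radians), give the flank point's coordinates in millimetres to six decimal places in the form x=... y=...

pitch radius r_p = m·N/2 = 4.313·41/2 = 88.416500
base radius r_b = r_p·cos α = 88.416500·cos 22.794° = 81.511501
roll angle φ = 26.588° = 0.46404814 rad
x = r_b·(cos φ + φ·sin φ) = 81.511501·(0.89424800 + 0.46404814·0.44757181) = 89.821016
y = r_b·(sin φ − φ·cos φ) = 81.511501·(0.44757181 − 0.46404814·0.89424800) = 2.657086

x=89.821016 y=2.657086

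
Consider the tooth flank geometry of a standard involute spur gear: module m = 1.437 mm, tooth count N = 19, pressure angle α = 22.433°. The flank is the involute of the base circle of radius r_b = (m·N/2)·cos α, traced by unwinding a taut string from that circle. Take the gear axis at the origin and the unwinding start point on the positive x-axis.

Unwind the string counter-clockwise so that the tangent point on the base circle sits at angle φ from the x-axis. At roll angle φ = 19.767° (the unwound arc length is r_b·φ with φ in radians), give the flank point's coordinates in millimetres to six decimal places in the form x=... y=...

pitch radius r_p = m·N/2 = 1.437·19/2 = 13.651500
base radius r_b = r_p·cos α = 13.651500·cos 22.433° = 12.618442
roll angle φ = 19.767° = 0.34499923 rad
x = r_b·(cos φ + φ·sin φ) = 12.618442·(0.94107571 + 0.34499923·0.33819596) = 13.347195
y = r_b·(sin φ − φ·cos φ) = 12.618442·(0.33819596 − 0.34499923·0.94107571) = 0.170671

x=13.347195 y=0.170671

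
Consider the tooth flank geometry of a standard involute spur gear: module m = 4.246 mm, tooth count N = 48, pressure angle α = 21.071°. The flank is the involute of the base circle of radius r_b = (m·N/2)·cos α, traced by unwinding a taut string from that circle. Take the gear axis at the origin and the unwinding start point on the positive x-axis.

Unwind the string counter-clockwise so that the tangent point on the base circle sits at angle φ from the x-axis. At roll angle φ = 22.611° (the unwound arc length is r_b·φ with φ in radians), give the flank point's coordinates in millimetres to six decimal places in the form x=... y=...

x=102.209022 y=1.917907

pitch radius r_p = m·N/2 = 4.246·48/2 = 101.904000
base radius r_b = r_p·cos α = 101.904000·cos 21.071° = 95.090253
roll angle φ = 22.611° = 0.39463640 rad
x = r_b·(cos φ + φ·sin φ) = 95.090253·(0.92313642 + 0.39463640·0.38447256) = 102.209022
y = r_b·(sin φ − φ·cos φ) = 95.090253·(0.38447256 − 0.39463640·0.92313642) = 1.917907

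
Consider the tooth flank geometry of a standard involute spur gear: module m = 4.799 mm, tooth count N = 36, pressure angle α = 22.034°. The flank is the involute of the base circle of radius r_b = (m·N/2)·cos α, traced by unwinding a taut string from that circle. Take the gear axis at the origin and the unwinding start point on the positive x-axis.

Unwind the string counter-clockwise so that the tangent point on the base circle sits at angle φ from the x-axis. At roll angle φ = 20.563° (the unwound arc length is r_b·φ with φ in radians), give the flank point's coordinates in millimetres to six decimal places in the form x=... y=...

pitch radius r_p = m·N/2 = 4.799·36/2 = 86.382000
base radius r_b = r_p·cos α = 86.382000·cos 22.034° = 80.072779
roll angle φ = 20.563° = 0.35889205 rad
x = r_b·(cos φ + φ·sin φ) = 80.072779·(0.93628655 + 0.35889205·0.35123709) = 85.064737
y = r_b·(sin φ − φ·cos φ) = 80.072779·(0.35123709 − 0.35889205·0.93628655) = 1.218010

x=85.064737 y=1.218010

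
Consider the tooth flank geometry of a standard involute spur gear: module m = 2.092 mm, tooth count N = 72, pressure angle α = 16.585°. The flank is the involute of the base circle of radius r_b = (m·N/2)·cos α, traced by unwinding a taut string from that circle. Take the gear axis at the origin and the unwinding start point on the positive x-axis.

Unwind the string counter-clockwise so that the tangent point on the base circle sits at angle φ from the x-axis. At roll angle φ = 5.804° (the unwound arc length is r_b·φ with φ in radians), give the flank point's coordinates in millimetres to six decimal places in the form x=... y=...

x=72.548201 y=0.024984

pitch radius r_p = m·N/2 = 2.092·72/2 = 75.312000
base radius r_b = r_p·cos α = 75.312000·cos 16.585° = 72.178820
roll angle φ = 5.804° = 0.10129891 rad
x = r_b·(cos φ + φ·sin φ) = 72.178820·(0.99487365 + 0.10129891·0.10112575) = 72.548201
y = r_b·(sin φ − φ·cos φ) = 72.178820·(0.10112575 − 0.10129891·0.99487365) = 0.024984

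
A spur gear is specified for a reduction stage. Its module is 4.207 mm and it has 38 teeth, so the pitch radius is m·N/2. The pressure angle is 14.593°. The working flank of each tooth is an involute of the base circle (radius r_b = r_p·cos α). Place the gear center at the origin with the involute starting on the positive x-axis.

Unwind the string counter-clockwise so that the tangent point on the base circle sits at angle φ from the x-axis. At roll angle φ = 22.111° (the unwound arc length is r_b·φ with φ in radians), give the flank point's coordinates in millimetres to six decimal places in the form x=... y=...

x=82.901721 y=1.459954

pitch radius r_p = m·N/2 = 4.207·38/2 = 79.933000
base radius r_b = r_p·cos α = 79.933000·cos 14.593° = 77.354358
roll angle φ = 22.111° = 0.38590975 rad
x = r_b·(cos φ + φ·sin φ) = 77.354358·(0.92645638 + 0.38590975·0.37640214) = 82.901721
y = r_b·(sin φ − φ·cos φ) = 77.354358·(0.37640214 − 0.38590975·0.92645638) = 1.459954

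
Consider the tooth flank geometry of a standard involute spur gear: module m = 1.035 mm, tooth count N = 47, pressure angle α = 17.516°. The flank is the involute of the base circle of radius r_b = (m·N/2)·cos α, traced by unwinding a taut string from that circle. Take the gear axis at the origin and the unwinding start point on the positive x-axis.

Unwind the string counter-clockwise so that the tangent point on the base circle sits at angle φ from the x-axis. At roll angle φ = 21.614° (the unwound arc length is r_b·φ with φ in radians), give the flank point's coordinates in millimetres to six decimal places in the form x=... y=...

pitch radius r_p = m·N/2 = 1.035·47/2 = 24.322500
base radius r_b = r_p·cos α = 24.322500·cos 17.516° = 23.194737
roll angle φ = 21.614° = 0.37723546 rad
x = r_b·(cos φ + φ·sin φ) = 23.194737·(0.92968651 + 0.37723546·0.36835173) = 24.786867
y = r_b·(sin φ − φ·cos φ) = 23.194737·(0.36835173 − 0.37723546·0.92968651) = 0.409179

x=24.786867 y=0.409179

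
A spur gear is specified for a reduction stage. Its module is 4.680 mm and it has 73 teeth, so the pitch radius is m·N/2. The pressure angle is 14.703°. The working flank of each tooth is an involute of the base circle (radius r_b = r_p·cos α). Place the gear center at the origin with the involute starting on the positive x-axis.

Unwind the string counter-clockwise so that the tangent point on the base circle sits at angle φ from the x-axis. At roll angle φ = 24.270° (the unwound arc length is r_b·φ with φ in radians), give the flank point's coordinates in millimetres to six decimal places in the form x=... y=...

x=179.391334 y=4.111374

pitch radius r_p = m·N/2 = 4.680·73/2 = 170.820000
base radius r_b = r_p·cos α = 170.820000·cos 14.703° = 165.226408
roll angle φ = 24.270° = 0.42359141 rad
x = r_b·(cos φ + φ·sin φ) = 165.226408·(0.91161862 + 0.42359141·0.41103709) = 179.391334
y = r_b·(sin φ − φ·cos φ) = 165.226408·(0.41103709 − 0.42359141·0.91161862) = 4.111374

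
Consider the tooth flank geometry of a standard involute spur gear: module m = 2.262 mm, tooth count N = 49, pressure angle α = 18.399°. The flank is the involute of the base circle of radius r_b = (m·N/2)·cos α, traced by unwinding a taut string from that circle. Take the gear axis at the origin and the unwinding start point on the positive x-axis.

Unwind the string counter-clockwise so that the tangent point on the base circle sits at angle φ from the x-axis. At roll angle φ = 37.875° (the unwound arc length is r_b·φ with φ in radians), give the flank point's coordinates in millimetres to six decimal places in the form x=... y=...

pitch radius r_p = m·N/2 = 2.262·49/2 = 55.419000
base radius r_b = r_p·cos α = 55.419000·cos 18.399° = 52.586065
roll angle φ = 37.875° = 0.66104345 rad
x = r_b·(cos φ + φ·sin φ) = 52.586065·(0.78935204 + 0.66104345·0.61394084) = 62.850529
y = r_b·(sin φ − φ·cos φ) = 52.586065·(0.61394084 − 0.66104345·0.78935204) = 4.845534

x=62.850529 y=4.845534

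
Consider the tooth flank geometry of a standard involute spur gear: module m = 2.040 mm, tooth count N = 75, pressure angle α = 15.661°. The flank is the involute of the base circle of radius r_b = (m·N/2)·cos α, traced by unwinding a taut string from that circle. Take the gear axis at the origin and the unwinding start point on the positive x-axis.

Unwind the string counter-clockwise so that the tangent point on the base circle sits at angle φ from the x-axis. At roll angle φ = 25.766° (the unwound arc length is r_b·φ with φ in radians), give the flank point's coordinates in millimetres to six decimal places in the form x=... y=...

pitch radius r_p = m·N/2 = 2.040·75/2 = 76.500000
base radius r_b = r_p·cos α = 76.500000·cos 15.661° = 73.659992
roll angle φ = 25.766° = 0.44970154 rad
x = r_b·(cos φ + φ·sin φ) = 73.659992·(0.90057688 + 0.44970154·0.43469676) = 80.735822
y = r_b·(sin φ − φ·cos φ) = 73.659992·(0.43469676 − 0.44970154·0.90057688) = 2.188140

x=80.735822 y=2.188140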